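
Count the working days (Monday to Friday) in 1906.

1 January 1906 is a Monday.
From 1 January 1906 to 31 December 1906 is 365 days inclusive.
365 = 7 × 52 + 1, so there are 52 full weeks plus 1 extra day.
Each full week contributes 5 weekdays (Mon–Fri): 52 × 5 = 260.
The 1 extra day is Mon — 1 of them qualifies.
Total: 260 + 1 = 261.

261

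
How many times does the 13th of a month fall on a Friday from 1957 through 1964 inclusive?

15

Friday-the-13ths by year:
1957: Sep, Dec
1958: Jun
1959: Feb, Mar, Nov
1960: May
1961: Jan, Oct
1962: Apr, Jul
1963: Sep, Dec
1964: Mar, Nov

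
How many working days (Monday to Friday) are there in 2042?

261 weekdays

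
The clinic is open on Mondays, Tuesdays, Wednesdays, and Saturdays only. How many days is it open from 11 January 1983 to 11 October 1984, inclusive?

11 January 1983 is a Tuesday.
The range spans 640 days (inclusive of both endpoints).
640 = 7 × 91 + 3, so there are 91 full weeks plus 3 extra days.
Each full week contributes 4 days from the set (Mon, Tue, Wed, Sat): 91 × 4 = 364.
The 3 extra days are Tue, Wed, Thu — 2 of them qualify.
Total: 364 + 2 = 366.

366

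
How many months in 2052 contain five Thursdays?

4

A month has five Thursdays exactly when Thursday falls within its first (length − 28) days.
Jan: 31 days, starts Mon → 5 of Mon, Tue, Wed
Feb: 29 days, starts Thu → 5 of Thu ✓
Mar: 31 days, starts Fri → 5 of Fri, Sat, Sun
Apr: 30 days, starts Mon → 5 of Mon, Tue
May: 31 days, starts Wed → 5 of Wed, Thu, Fri ✓
Jun: 30 days, starts Sat → 5 of Sat, Sun
Jul: 31 days, starts Mon → 5 of Mon, Tue, Wed
Aug: 31 days, starts Thu → 5 of Thu, Fri, Sat ✓
Sep: 30 days, starts Sun → 5 of Sun, Mon
Oct: 31 days, starts Tue → 5 of Tue, Wed, Thu ✓
Nov: 30 days, starts Fri → 5 of Fri, Sat
Dec: 31 days, starts Sun → 5 of Sun, Mon, Tue
Months with five Thursdays: Feb, May, Aug, Oct.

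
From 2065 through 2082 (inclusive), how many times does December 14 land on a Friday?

2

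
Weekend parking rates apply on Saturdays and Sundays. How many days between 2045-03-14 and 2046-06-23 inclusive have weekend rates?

2045-03-14 is a Tuesday.
From 2045-03-14 to 2046-06-23 is 467 days inclusive.
467 = 7 × 66 + 5, so there are 66 full weeks plus 5 extra days.
Each full week contributes 2 weekend days (Sat, Sun): 66 × 2 = 132.
The 5 extra days are Tue, Wed, Thu, Fri, Sat — 1 of them qualifies.
Total: 132 + 1 = 133.

133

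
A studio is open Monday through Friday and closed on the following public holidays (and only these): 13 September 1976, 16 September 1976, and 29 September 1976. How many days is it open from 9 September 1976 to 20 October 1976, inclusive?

27

9 September 1976 is a Thursday.
The range spans 42 days (inclusive of both endpoints).
42 = 7 × 6, so the span is exactly 6 full weeks.
Each full week contributes 5 weekdays (Mon–Fri): 6 × 5 = 30.
Total: 30.
Holidays: 13 September 1976 (Mon); 16 September 1976 (Thu); 29 September 1976 (Wed).
All 3 holidays fall on weekdays, so subtract 3.
Business days: 30 − 3 = 27.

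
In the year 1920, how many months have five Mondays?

4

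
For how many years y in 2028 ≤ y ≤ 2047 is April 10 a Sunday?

Day of week of April 10 in each year:
2028: Mon, 2029: Tue, 2030: Wed, 2031: Thu, 2032: Sat, 2033: Sun ✓, 2034: Mon, 2035: Tue, 2036: Thu, 2037: Fri, 2038: Sat, 2039: Sun ✓, 2040: Tue, 2041: Wed, 2042: Thu, 2043: Fri, 2044: Sun ✓, 2045: Mon, 2046: Tue, 2047: Wed
Sundays: 2033, 2039, 2044.

3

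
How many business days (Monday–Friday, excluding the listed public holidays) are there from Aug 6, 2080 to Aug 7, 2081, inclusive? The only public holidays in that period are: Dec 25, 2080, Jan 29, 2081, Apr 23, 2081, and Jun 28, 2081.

Aug 6, 2080 is a Tuesday.
From Aug 6, 2080 to Aug 7, 2081 is 367 days inclusive.
367 = 7 × 52 + 3, so there are 52 full weeks plus 3 extra days.
Each full week contributes 5 weekdays (Mon–Fri): 52 × 5 = 260.
The 3 extra days are Tue, Wed, Thu — 3 of them qualify.
Total: 260 + 3 = 263.
Holidays: Dec 25, 2080 (Wed); Jan 29, 2081 (Wed); Apr 23, 2081 (Wed); Jun 28, 2081 (Sat).
3 of the 4 holidays fall on weekdays; the rest are weekends and were already excluded.
Business days: 263 − 3 = 260.

260 business days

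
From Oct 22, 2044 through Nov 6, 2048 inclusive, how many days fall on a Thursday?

Oct 22, 2044 is a Saturday.
That's 1477 days from start to end, counting both.
1477 = 7 × 211, so the span is exactly 211 full weeks.
Each full week contributes one Thursday: 211 so far.

211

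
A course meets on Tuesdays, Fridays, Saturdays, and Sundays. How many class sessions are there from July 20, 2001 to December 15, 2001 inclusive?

July 20, 2001 is a Friday.
That's 149 days from start to end, counting both.
149 = 7 × 21 + 2, so there are 21 full weeks plus 2 extra days.
Each full week contributes 4 days from the set (Tue, Fri, Sat, Sun): 21 × 4 = 84.
The 2 extra days are Fri, Sat — 2 of them qualify.
Total: 84 + 2 = 86.

86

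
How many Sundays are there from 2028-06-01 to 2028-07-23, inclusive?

8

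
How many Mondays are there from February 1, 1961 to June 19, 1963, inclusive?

February 1, 1961 is a Wednesday.
That's 869 days from start to end, counting both.
869 = 7 × 124 + 1, so there are 124 full weeks plus 1 extra day.
Each full week contributes one Monday: 124 so far.
The 1 extra day is Wednesday — none qualify.
Total: 124 + 0 = 124.

124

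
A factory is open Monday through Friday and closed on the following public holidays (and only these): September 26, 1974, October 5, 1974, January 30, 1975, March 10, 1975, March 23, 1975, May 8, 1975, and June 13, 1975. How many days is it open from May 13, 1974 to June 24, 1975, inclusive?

287 working days

May 13, 1974 is a Monday.
From May 13, 1974 to June 24, 1975 is 408 days inclusive.
408 = 7 × 58 + 2, so there are 58 full weeks plus 2 extra days.
Each full week contributes 5 weekdays (Mon–Fri): 58 × 5 = 290.
The 2 extra days are Monday, Tuesday — 2 of them qualify.
Total: 290 + 2 = 292.
Holidays: September 26, 1974 (Thu); October 5, 1974 (Sat); January 30, 1975 (Thu); March 10, 1975 (Mon); March 23, 1975 (Sun); May 8, 1975 (Thu); June 13, 1975 (Fri).
5 of the 7 holidays fall on weekdays; the rest are weekends and were already excluded.
Business days: 292 − 5 = 287.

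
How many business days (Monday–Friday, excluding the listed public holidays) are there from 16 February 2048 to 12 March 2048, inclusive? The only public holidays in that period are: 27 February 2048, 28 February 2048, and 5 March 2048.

16 February 2048 is a Sunday.
From 16 February 2048 to 12 March 2048 is 26 days inclusive.
26 = 7 × 3 + 5, so there are 3 full weeks plus 5 extra days.
Each full week contributes 5 weekdays (Mon–Fri): 3 × 5 = 15.
The 5 extra days are Sunday, Monday, Tuesday, Wednesday, Thursday — 4 of them qualify.
Total: 15 + 4 = 19.
Holidays: 27 February 2048 (Thu); 28 February 2048 (Fri); 5 March 2048 (Thu).
All 3 holidays fall on weekdays, so subtract 3.
Business days: 19 − 3 = 16.

16 business days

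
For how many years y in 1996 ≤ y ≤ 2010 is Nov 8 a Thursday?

2

Day of week of November 8 in each year:
1996: Fri, 1997: Sat, 1998: Sun, 1999: Mon, 2000: Wed, 2001: Thu ✓, 2002: Fri, 2003: Sat, 2004: Mon, 2005: Tue, 2006: Wed, 2007: Thu ✓, 2008: Sat, 2009: Sun, 2010: Mon
Thursdays: 2001, 2007.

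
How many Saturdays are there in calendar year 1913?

1 January 1913 is a Wednesday.
The range spans 365 days (inclusive of both endpoints).
365 = 7 × 52 + 1, so there are 52 full weeks plus 1 extra day.
Each full week contributes one Saturday: 52 so far.
The 1 extra day is Wednesday — none qualify.
Total: 52 + 0 = 52.

52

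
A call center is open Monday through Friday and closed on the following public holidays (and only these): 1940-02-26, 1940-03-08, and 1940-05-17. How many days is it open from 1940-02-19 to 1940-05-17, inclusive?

1940-02-19 is a Monday.
The range spans 89 days (inclusive of both endpoints).
89 = 7 × 12 + 5, so there are 12 full weeks plus 5 extra days.
Each full week contributes 5 weekdays (Mon–Fri): 12 × 5 = 60.
The 5 extra days are Mon, Tue, Wed, Thu, Fri — 5 of them qualify.
Total: 60 + 5 = 65.
Holidays: 1940-02-26 (Mon); 1940-03-08 (Fri); 1940-05-17 (Fri).
All 3 holidays fall on weekdays, so subtract 3.
Business days: 65 − 3 = 62.

62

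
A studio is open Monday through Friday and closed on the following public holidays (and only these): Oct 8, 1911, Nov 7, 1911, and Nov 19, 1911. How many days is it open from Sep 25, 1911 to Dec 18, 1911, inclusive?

60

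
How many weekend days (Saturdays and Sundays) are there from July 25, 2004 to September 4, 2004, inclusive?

July 25, 2004 is a Sunday.
From July 25, 2004 to September 4, 2004 is 42 days inclusive.
42 = 7 × 6, so the span is exactly 6 full weeks.
Each full week contributes 2 weekend days (Sat, Sun): 6 × 2 = 12.

12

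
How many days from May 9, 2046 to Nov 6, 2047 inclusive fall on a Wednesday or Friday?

May 9, 2046 is a Wednesday.
That's 547 days from start to end, counting both.
547 = 7 × 78 + 1, so there are 78 full weeks plus 1 extra day.
Each full week contributes 2 days from the set (Wed, Fri): 78 × 2 = 156.
The 1 extra day is Wed — 1 of them qualifies.
Total: 156 + 1 = 157.

157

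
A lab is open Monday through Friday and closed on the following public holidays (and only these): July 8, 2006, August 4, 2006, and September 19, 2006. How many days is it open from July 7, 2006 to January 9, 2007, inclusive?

131

July 7, 2006 is a Friday.
From July 7, 2006 to January 9, 2007 is 187 days inclusive.
187 = 7 × 26 + 5, so there are 26 full weeks plus 5 extra days.
Each full week contributes 5 weekdays (Mon–Fri): 26 × 5 = 130.
The 5 extra days are Fri, Sat, Sun, Mon, Tue — 3 of them qualify.
Total: 130 + 3 = 133.
Holidays: July 8, 2006 (Sat); August 4, 2006 (Fri); September 19, 2006 (Tue).
2 of the 3 holidays fall on weekdays; the rest are weekends and were already excluded.
Business days: 133 − 2 = 131.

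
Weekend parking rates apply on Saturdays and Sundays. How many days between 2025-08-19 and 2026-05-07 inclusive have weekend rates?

74

2025-08-19 is a Tuesday.
That's 262 days from start to end, counting both.
262 = 7 × 37 + 3, so there are 37 full weeks plus 3 extra days.
Each full week contributes 2 weekend days (Sat, Sun): 37 × 2 = 74.
The 3 extra days are Tuesday, Wednesday, Thursday — none qualify.
Total: 74 + 0 = 74.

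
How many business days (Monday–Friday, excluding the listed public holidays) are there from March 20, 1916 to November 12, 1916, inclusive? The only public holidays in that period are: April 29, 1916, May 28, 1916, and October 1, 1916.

March 20, 1916 is a Monday.
That's 238 days from start to end, counting both.
238 = 7 × 34, so the span is exactly 34 full weeks.
Each full week contributes 5 weekdays (Mon–Fri): 34 × 5 = 170.
Total: 170.
Holidays: April 29, 1916 (Sat); May 28, 1916 (Sun); October 1, 1916 (Sun).
None of the 3 holidays fall on a weekday, so nothing to subtract.
Business days: 170 − 0 = 170.

170 business days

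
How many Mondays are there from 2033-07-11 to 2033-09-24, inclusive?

11

2033-07-11 is a Monday.
That's 76 days from start to end, counting both.
76 = 7 × 10 + 6, so there are 10 full weeks plus 6 extra days.
Each full week contributes one Monday: 10 so far.
The 6 extra days are Monday, Tuesday, Wednesday, Thursday, Friday, Saturday — 1 of them qualifies.
Total: 10 + 1 = 11.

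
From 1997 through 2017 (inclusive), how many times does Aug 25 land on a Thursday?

Day of week of August 25 in each year:
1997: Mon, 1998: Tue, 1999: Wed, 2000: Fri, 2001: Sat, 2002: Sun, 2003: Mon, 2004: Wed, 2005: Thu ✓, 2006: Fri, 2007: Sat, 2008: Mon, 2009: Tue, 2010: Wed, 2011: Thu ✓, 2012: Sat, 2013: Sun, 2014: Mon, 2015: Tue, 2016: Thu ✓, 2017: Fri
Thursdays: 2005, 2011, 2016.

3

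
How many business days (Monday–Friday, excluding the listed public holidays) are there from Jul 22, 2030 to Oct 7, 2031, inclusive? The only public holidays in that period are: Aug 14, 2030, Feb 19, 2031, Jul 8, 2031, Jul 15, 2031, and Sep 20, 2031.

Jul 22, 2030 is a Monday.
That's 443 days from start to end, counting both.
443 = 7 × 63 + 2, so there are 63 full weeks plus 2 extra days.
Each full week contributes 5 weekdays (Mon–Fri): 63 × 5 = 315.
The 2 extra days are Monday, Tuesday — 2 of them qualify.
Total: 315 + 2 = 317.
Holidays: Aug 14, 2030 (Wed); Feb 19, 2031 (Wed); Jul 8, 2031 (Tue); Jul 15, 2031 (Tue); Sep 20, 2031 (Sat).
4 of the 5 holidays fall on weekdays; the rest are weekends and were already excluded.
Business days: 317 − 4 = 313.

313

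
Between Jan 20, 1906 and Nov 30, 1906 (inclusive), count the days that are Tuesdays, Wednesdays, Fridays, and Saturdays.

180

Jan 20, 1906 is a Saturday.
From Jan 20, 1906 to Nov 30, 1906 is 315 days inclusive.
315 = 7 × 45, so the span is exactly 45 full weeks.
Each full week contributes 4 days from the set (Tue, Wed, Fri, Sat): 45 × 4 = 180.
Total: 180.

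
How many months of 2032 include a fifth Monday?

A month has five Mondays exactly when Monday falls within its first (length − 28) days.
Jan: 31 days, starts Thu → 5 of Thu, Fri, Sat
Feb: 29 days, starts Sun → 5 of Sun
Mar: 31 days, starts Mon → 5 of Mon, Tue, Wed ✓
Apr: 30 days, starts Thu → 5 of Thu, Fri
May: 31 days, starts Sat → 5 of Sat, Sun, Mon ✓
Jun: 30 days, starts Tue → 5 of Tue, Wed
Jul: 31 days, starts Thu → 5 of Thu, Fri, Sat
Aug: 31 days, starts Sun → 5 of Sun, Mon, Tue ✓
Sep: 30 days, starts Wed → 5 of Wed, Thu
Oct: 31 days, starts Fri → 5 of Fri, Sat, Sun
Nov: 30 days, starts Mon → 5 of Mon, Tue ✓
Dec: 31 days, starts Wed → 5 of Wed, Thu, Fri
Months with five Mondays: Mar, May, Aug, Nov.

4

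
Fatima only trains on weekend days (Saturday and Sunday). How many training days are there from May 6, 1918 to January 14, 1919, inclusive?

72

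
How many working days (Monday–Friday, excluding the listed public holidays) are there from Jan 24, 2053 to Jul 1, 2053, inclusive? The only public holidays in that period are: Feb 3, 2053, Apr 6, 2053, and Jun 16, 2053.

Jan 24, 2053 is a Friday.
The range spans 159 days (inclusive of both endpoints).
159 = 7 × 22 + 5, so there are 22 full weeks plus 5 extra days.
Each full week contributes 5 weekdays (Mon–Fri): 22 × 5 = 110.
The 5 extra days are Friday, Saturday, Sunday, Monday, Tuesday — 3 of them qualify.
Total: 110 + 3 = 113.
Holidays: Feb 3, 2053 (Mon); Apr 6, 2053 (Sun); Jun 16, 2053 (Mon).
2 of the 3 holidays fall on weekdays; the rest are weekends and were already excluded.
Business days: 113 − 2 = 111.

111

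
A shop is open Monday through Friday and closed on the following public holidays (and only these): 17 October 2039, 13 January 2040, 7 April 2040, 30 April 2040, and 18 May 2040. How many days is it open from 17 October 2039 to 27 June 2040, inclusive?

17 October 2039 is a Monday.
That's 255 days from start to end, counting both.
255 = 7 × 36 + 3, so there are 36 full weeks plus 3 extra days.
Each full week contributes 5 weekdays (Mon–Fri): 36 × 5 = 180.
The 3 extra days are Mon, Tue, Wed — 3 of them qualify.
Total: 180 + 3 = 183.
Holidays: 17 October 2039 (Mon); 13 January 2040 (Fri); 7 April 2040 (Sat); 30 April 2040 (Mon); 18 May 2040 (Fri).
4 of the 5 holidays fall on weekdays; the rest are weekends and were already excluded.
Business days: 183 − 4 = 179.

179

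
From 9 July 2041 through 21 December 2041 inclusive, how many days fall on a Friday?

9 July 2041 is a Tuesday.
From 9 July 2041 to 21 December 2041 is 166 days inclusive.
166 = 7 × 23 + 5, so there are 23 full weeks plus 5 extra days.
Each full week contributes one Friday: 23 so far.
The 5 extra days are Tuesday, Wednesday, Thursday, Friday, Saturday — 1 of them qualifies.
Total: 23 + 1 = 24.

24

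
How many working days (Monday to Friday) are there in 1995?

Jan 1, 1995 is a Sunday.
From Jan 1, 1995 to Dec 31, 1995 is 365 days inclusive.
365 = 7 × 52 + 1, so there are 52 full weeks plus 1 extra day.
Each full week contributes 5 weekdays (Mon–Fri): 52 × 5 = 260.
The 1 extra day is Sunday — none qualify.
Total: 260 + 0 = 260.

260 weekdays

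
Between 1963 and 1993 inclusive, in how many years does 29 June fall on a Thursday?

Day of week of June 29 in each year:
1963: Sat, 1964: Mon, 1965: Tue, 1966: Wed, 1967: Thu ✓, 1968: Sat, 1969: Sun, 1970: Mon, 1971: Tue, 1972: Thu ✓, 1973: Fri, 1974: Sat, 1975: Sun, 1976: Tue, 1977: Wed, 1978: Thu ✓, 1979: Fri, 1980: Sun, 1981: Mon, 1982: Tue, 1983: Wed, 1984: Fri, 1985: Sat, 1986: Sun, 1987: Mon, 1988: Wed, 1989: Thu ✓, 1990: Fri, 1991: Sat, 1992: Mon, 1993: Tue
Thursdays: 1967, 1972, 1978, 1989.

4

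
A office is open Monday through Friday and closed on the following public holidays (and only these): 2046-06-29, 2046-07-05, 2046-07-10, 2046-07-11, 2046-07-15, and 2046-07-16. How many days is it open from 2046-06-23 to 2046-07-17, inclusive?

12 business days

2046-06-23 is a Saturday.
That's 25 days from start to end, counting both.
25 = 7 × 3 + 4, so there are 3 full weeks plus 4 extra days.
Each full week contributes 5 weekdays (Mon–Fri): 3 × 5 = 15.
The 4 extra days are Saturday, Sunday, Monday, Tuesday — 2 of them qualify.
Total: 15 + 2 = 17.
Holidays: 2046-06-29 (Fri); 2046-07-05 (Thu); 2046-07-10 (Tue); 2046-07-11 (Wed); 2046-07-15 (Sun); 2046-07-16 (Mon).
5 of the 6 holidays fall on weekdays; the rest are weekends and were already excluded.
Business days: 17 − 5 = 12.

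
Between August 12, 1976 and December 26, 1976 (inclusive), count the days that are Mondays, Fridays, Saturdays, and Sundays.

August 12, 1976 is a Thursday.
From August 12, 1976 to December 26, 1976 is 137 days inclusive.
137 = 7 × 19 + 4, so there are 19 full weeks plus 4 extra days.
Each full week contributes 4 days from the set (Mon, Fri, Sat, Sun): 19 × 4 = 76.
The 4 extra days are Thursday, Friday, Saturday, Sunday — 3 of them qualify.
Total: 76 + 3 = 79.

79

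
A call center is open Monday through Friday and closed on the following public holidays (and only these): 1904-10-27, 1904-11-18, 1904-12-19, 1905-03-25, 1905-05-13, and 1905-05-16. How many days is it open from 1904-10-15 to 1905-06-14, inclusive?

1904-10-15 is a Saturday.
From 1904-10-15 to 1905-06-14 is 243 days inclusive.
243 = 7 × 34 + 5, so there are 34 full weeks plus 5 extra days.
Each full week contributes 5 weekdays (Mon–Fri): 34 × 5 = 170.
The 5 extra days are Saturday, Sunday, Monday, Tuesday, Wednesday — 3 of them qualify.
Total: 170 + 3 = 173.
Holidays: 1904-10-27 (Thu); 1904-11-18 (Fri); 1904-12-19 (Mon); 1905-03-25 (Sat); 1905-05-13 (Sat); 1905-05-16 (Tue).
4 of the 6 holidays fall on weekdays; the rest are weekends and were already excluded.
Business days: 173 − 4 = 169.

169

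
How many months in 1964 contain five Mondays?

A month has five Mondays exactly when Monday falls within its first (length − 28) days.
Jan: 31 days, starts Wed → 5 of Wed, Thu, Fri
Feb: 29 days, starts Sat → 5 of Sat
Mar: 31 days, starts Sun → 5 of Sun, Mon, Tue ✓
Apr: 30 days, starts Wed → 5 of Wed, Thu
May: 31 days, starts Fri → 5 of Fri, Sat, Sun
Jun: 30 days, starts Mon → 5 of Mon, Tue ✓
Jul: 31 days, starts Wed → 5 of Wed, Thu, Fri
Aug: 31 days, starts Sat → 5 of Sat, Sun, Mon ✓
Sep: 30 days, starts Tue → 5 of Tue, Wed
Oct: 31 days, starts Thu → 5 of Thu, Fri, Sat
Nov: 30 days, starts Sun → 5 of Sun, Mon ✓
Dec: 31 days, starts Tue → 5 of Tue, Wed, Thu
Months with five Mondays: Mar, Jun, Aug, Nov.

4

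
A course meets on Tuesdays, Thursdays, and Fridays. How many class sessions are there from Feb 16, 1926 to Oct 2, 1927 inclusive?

Feb 16, 1926 is a Tuesday.
The range spans 594 days (inclusive of both endpoints).
594 = 7 × 84 + 6, so there are 84 full weeks plus 6 extra days.
Each full week contributes 3 days from the set (Tue, Thu, Fri): 84 × 3 = 252.
The 6 extra days are Tuesday, Wednesday, Thursday, Friday, Saturday, Sunday — 3 of them qualify.
Total: 252 + 3 = 255.

255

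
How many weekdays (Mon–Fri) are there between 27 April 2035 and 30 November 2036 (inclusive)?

416

27 April 2035 is a Friday.
From 27 April 2035 to 30 November 2036 is 584 days inclusive.
584 = 7 × 83 + 3, so there are 83 full weeks plus 3 extra days.
Each full week contributes 5 weekdays (Mon–Fri): 83 × 5 = 415.
The 3 extra days are Fri, Sat, Sun — 1 of them qualifies.
Total: 415 + 1 = 416.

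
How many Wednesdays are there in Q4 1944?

13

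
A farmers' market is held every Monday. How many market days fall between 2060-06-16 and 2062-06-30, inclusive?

106

2060-06-16 is a Wednesday.
From 2060-06-16 to 2062-06-30 is 745 days inclusive.
745 = 7 × 106 + 3, so there are 106 full weeks plus 3 extra days.
Each full week contributes one Monday: 106 so far.
The 3 extra days are Wednesday, Thursday, Friday — none qualify.
Total: 106 + 0 = 106.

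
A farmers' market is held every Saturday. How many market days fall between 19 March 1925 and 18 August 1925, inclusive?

22 Saturdays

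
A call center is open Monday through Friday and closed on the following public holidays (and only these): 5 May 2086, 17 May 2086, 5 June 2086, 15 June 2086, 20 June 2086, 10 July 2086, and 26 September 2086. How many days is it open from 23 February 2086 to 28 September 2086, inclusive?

23 February 2086 is a Saturday.
From 23 February 2086 to 28 September 2086 is 218 days inclusive.
218 = 7 × 31 + 1, so there are 31 full weeks plus 1 extra day.
Each full week contributes 5 weekdays (Mon–Fri): 31 × 5 = 155.
The 1 extra day is Saturday — none qualify.
Total: 155 + 0 = 155.
Holidays: 5 May 2086 (Sun); 17 May 2086 (Fri); 5 June 2086 (Wed); 15 June 2086 (Sat); 20 June 2086 (Thu); 10 July 2086 (Wed); 26 September 2086 (Thu).
5 of the 7 holidays fall on weekdays; the rest are weekends and were already excluded.
Business days: 155 − 5 = 150.

150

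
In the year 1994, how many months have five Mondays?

4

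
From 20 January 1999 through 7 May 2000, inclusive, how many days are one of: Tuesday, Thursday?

20 January 1999 is a Wednesday.
From 20 January 1999 to 7 May 2000 is 474 days inclusive.
474 = 7 × 67 + 5, so there are 67 full weeks plus 5 extra days.
Each full week contributes 2 days from the set (Tue, Thu): 67 × 2 = 134.
The 5 extra days are Wednesday, Thursday, Friday, Saturday, Sunday — 1 of them qualifies.
Total: 134 + 1 = 135.

135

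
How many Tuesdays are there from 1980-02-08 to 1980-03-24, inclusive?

6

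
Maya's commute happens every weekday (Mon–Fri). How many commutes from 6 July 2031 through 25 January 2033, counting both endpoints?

6 July 2031 is a Sunday.
From 6 July 2031 to 25 January 2033 is 570 days inclusive.
570 = 7 × 81 + 3, so there are 81 full weeks plus 3 extra days.
Each full week contributes 5 weekdays (Mon–Fri): 81 × 5 = 405.
The 3 extra days are Sunday, Monday, Tuesday — 2 of them qualify.
Total: 405 + 2 = 407.

407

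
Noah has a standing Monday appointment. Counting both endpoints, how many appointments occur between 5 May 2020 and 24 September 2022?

5 May 2020 is a Tuesday.
The range spans 873 days (inclusive of both endpoints).
873 = 7 × 124 + 5, so there are 124 full weeks plus 5 extra days.
Each full week contributes one Monday: 124 so far.
The 5 extra days are Tuesday, Wednesday, Thursday, Friday, Saturday — none qualify.
Total: 124 + 0 = 124.

124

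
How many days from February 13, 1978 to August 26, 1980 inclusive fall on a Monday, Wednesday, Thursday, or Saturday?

February 13, 1978 is a Monday.
That's 926 days from start to end, counting both.
926 = 7 × 132 + 2, so there are 132 full weeks plus 2 extra days.
Each full week contributes 4 days from the set (Mon, Wed, Thu, Sat): 132 × 4 = 528.
The 2 extra days are Mon, Tue — 1 of them qualifies.
Total: 528 + 1 = 529.

529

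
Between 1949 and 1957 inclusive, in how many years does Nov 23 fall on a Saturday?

1

Day of week of November 23 in each year:
1949: Wed, 1950: Thu, 1951: Fri, 1952: Sun, 1953: Mon, 1954: Tue, 1955: Wed, 1956: Fri, 1957: Sat ✓
Saturdays: 1957.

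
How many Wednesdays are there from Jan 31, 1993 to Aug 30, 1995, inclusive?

135

Jan 31, 1993 is a Sunday.
The range spans 942 days (inclusive of both endpoints).
942 = 7 × 134 + 4, so there are 134 full weeks plus 4 extra days.
Each full week contributes one Wednesday: 134 so far.
The 4 extra days are Sun, Mon, Tue, Wed — 1 of them qualifies.
Total: 134 + 1 = 135.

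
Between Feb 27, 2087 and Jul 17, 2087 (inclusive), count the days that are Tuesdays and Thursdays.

41

Feb 27, 2087 is a Thursday.
That's 141 days from start to end, counting both.
141 = 7 × 20 + 1, so there are 20 full weeks plus 1 extra day.
Each full week contributes 2 days from the set (Tue, Thu): 20 × 2 = 40.
The 1 extra day is Thu — 1 of them qualifies.
Total: 40 + 1 = 41.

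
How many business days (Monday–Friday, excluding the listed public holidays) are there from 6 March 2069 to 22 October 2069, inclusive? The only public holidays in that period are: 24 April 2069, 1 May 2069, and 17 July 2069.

162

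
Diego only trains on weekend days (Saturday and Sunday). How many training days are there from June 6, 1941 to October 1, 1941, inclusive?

June 6, 1941 is a Friday.
That's 118 days from start to end, counting both.
118 = 7 × 16 + 6, so there are 16 full weeks plus 6 extra days.
Each full week contributes 2 weekend days (Sat, Sun): 16 × 2 = 32.
The 6 extra days are Fri, Sat, Sun, Mon, Tue, Wed — 2 of them qualify.
Total: 32 + 2 = 34.

34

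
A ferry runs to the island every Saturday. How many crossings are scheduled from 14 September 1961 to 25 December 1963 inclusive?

119

14 September 1961 is a Thursday.
From 14 September 1961 to 25 December 1963 is 833 days inclusive.
833 = 7 × 119, so the span is exactly 119 full weeks.
Each full week contributes one Saturday: 119 so far.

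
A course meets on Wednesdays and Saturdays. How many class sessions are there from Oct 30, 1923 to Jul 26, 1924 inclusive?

78

Oct 30, 1923 is a Tuesday.
The range spans 271 days (inclusive of both endpoints).
271 = 7 × 38 + 5, so there are 38 full weeks plus 5 extra days.
Each full week contributes 2 days from the set (Wed, Sat): 38 × 2 = 76.
The 5 extra days are Tuesday, Wednesday, Thursday, Friday, Saturday — 2 of them qualify.
Total: 76 + 2 = 78.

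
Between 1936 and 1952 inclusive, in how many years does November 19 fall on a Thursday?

2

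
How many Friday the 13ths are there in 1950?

2

The 13th falls on a Friday when the month's 13th has weekday Fri.
Jan 13 is Fri ✓; Feb 13 is Mon; Mar 13 is Mon; Apr 13 is Thu; May 13 is Sat; Jun 13 is Tue; Jul 13 is Thu; Aug 13 is Sun; Sep 13 is Wed; Oct 13 is Fri ✓; Nov 13 is Mon; Dec 13 is Wed.
Friday the 13ths: Jan, Oct.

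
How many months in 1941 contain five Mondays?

A month has five Mondays exactly when Monday falls within its first (length − 28) days.
Jan: 31 days, starts Wed → 5 of Wed, Thu, Fri
Feb: 28 days, starts Sat → 5 of (none)
Mar: 31 days, starts Sat → 5 of Sat, Sun, Mon ✓
Apr: 30 days, starts Tue → 5 of Tue, Wed
May: 31 days, starts Thu → 5 of Thu, Fri, Sat
Jun: 30 days, starts Sun → 5 of Sun, Mon ✓
Jul: 31 days, starts Tue → 5 of Tue, Wed, Thu
Aug: 31 days, starts Fri → 5 of Fri, Sat, Sun
Sep: 30 days, starts Mon → 5 of Mon, Tue ✓
Oct: 31 days, starts Wed → 5 of Wed, Thu, Fri
Nov: 30 days, starts Sat → 5 of Sat, Sun
Dec: 31 days, starts Mon → 5 of Mon, Tue, Wed ✓
Months with five Mondays: Mar, Jun, Sep, Dec.

4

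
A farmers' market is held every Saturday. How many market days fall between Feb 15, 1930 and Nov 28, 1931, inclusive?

94 Saturdays

Feb 15, 1930 is a Saturday.
From Feb 15, 1930 to Nov 28, 1931 is 652 days inclusive.
652 = 7 × 93 + 1, so there are 93 full weeks plus 1 extra day.
Each full week contributes one Saturday: 93 so far.
The 1 extra day is Saturday — 1 of them qualifies.
Total: 93 + 1 = 94.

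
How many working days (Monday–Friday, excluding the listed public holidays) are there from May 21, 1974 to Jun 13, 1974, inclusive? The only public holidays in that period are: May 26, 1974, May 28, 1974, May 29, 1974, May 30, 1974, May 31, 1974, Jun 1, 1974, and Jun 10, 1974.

May 21, 1974 is a Tuesday.
From May 21, 1974 to Jun 13, 1974 is 24 days inclusive.
24 = 7 × 3 + 3, so there are 3 full weeks plus 3 extra days.
Each full week contributes 5 weekdays (Mon–Fri): 3 × 5 = 15.
The 3 extra days are Tuesday, Wednesday, Thursday — 3 of them qualify.
Total: 15 + 3 = 18.
Holidays: May 26, 1974 (Sun); May 28, 1974 (Tue); May 29, 1974 (Wed); May 30, 1974 (Thu); May 31, 1974 (Fri); Jun 1, 1974 (Sat); Jun 10, 1974 (Mon).
5 of the 7 holidays fall on weekdays; the rest are weekends and were already excluded.
Business days: 18 − 5 = 13.

13 working days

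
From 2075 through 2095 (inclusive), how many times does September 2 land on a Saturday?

Day of week of September 2 in each year:
2075: Mon, 2076: Wed, 2077: Thu, 2078: Fri, 2079: Sat ✓, 2080: Mon, 2081: Tue, 2082: Wed, 2083: Thu, 2084: Sat ✓, 2085: Sun, 2086: Mon, 2087: Tue, 2088: Thu, 2089: Fri, 2090: Sat ✓, 2091: Sun, 2092: Tue, 2093: Wed, 2094: Thu, 2095: Fri
Saturdays: 2079, 2084, 2090.

3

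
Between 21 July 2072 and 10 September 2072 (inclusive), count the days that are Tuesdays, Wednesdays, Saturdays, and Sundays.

29

21 July 2072 is a Thursday.
From 21 July 2072 to 10 September 2072 is 52 days inclusive.
52 = 7 × 7 + 3, so there are 7 full weeks plus 3 extra days.
Each full week contributes 4 days from the set (Tue, Wed, Sat, Sun): 7 × 4 = 28.
The 3 extra days are Thursday, Friday, Saturday — 1 of them qualifies.
Total: 28 + 1 = 29.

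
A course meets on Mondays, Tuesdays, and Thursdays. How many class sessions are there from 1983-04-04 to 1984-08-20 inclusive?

1983-04-04 is a Monday.
The range spans 505 days (inclusive of both endpoints).
505 = 7 × 72 + 1, so there are 72 full weeks plus 1 extra day.
Each full week contributes 3 days from the set (Mon, Tue, Thu): 72 × 3 = 216.
The 1 extra day is Mon — 1 of them qualifies.
Total: 216 + 1 = 217.

217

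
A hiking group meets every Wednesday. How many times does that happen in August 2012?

August 1, 2012 is a Wednesday.
From August 1, 2012 to August 31, 2012 is 31 days inclusive.
31 = 7 × 4 + 3, so there are 4 full weeks plus 3 extra days.
Each full week contributes one Wednesday: 4 so far.
The 3 extra days are Wed, Thu, Fri — 1 of them qualifies.
Total: 4 + 1 = 5.

5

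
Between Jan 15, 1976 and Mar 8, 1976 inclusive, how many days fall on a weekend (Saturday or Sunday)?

Jan 15, 1976 is a Thursday.
From Jan 15, 1976 to Mar 8, 1976 is 54 days inclusive.
54 = 7 × 7 + 5, so there are 7 full weeks plus 5 extra days.
Each full week contributes 2 weekend days (Sat, Sun): 7 × 2 = 14.
The 5 extra days are Thursday, Friday, Saturday, Sunday, Monday — 2 of them qualify.
Total: 14 + 2 = 16.

16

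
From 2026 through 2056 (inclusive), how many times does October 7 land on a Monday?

4

Day of week of October 7 in each year:
2026: Wed, 2027: Thu, 2028: Sat, 2029: Sun, 2030: Mon ✓, 2031: Tue, 2032: Thu, 2033: Fri, 2034: Sat, 2035: Sun, 2036: Tue, 2037: Wed, 2038: Thu, 2039: Fri, 2040: Sun, 2041: Mon ✓, 2042: Tue, 2043: Wed, 2044: Fri, 2045: Sat, 2046: Sun, 2047: Mon ✓, 2048: Wed, 2049: Thu, 2050: Fri, 2051: Sat, 2052: Mon ✓, 2053: Tue, 2054: Wed, 2055: Thu, 2056: Sat
Mondays: 2030, 2041, 2047, 2052.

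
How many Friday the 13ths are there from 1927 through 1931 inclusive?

Friday-the-13ths by year:
1927: May
1928: Jan, Apr, Jul
1929: Sep, Dec
1930: Jun
1931: Feb, Mar, Nov

10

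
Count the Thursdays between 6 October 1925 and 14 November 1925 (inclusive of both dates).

6 October 1925 is a Tuesday.
From 6 October 1925 to 14 November 1925 is 40 days inclusive.
40 = 7 × 5 + 5, so there are 5 full weeks plus 5 extra days.
Each full week contributes one Thursday: 5 so far.
The 5 extra days are Tue, Wed, Thu, Fri, Sat — 1 of them qualifies.
Total: 5 + 1 = 6.

6 Thursdays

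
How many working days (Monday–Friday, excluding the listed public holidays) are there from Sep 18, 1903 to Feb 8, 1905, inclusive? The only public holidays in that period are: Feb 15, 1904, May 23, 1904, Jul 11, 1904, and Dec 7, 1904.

Sep 18, 1903 is a Friday.
From Sep 18, 1903 to Feb 8, 1905 is 510 days inclusive.
510 = 7 × 72 + 6, so there are 72 full weeks plus 6 extra days.
Each full week contributes 5 weekdays (Mon–Fri): 72 × 5 = 360.
The 6 extra days are Fri, Sat, Sun, Mon, Tue, Wed — 4 of them qualify.
Total: 360 + 4 = 364.
Holidays: Feb 15, 1904 (Mon); May 23, 1904 (Mon); Jul 11, 1904 (Mon); Dec 7, 1904 (Wed).
All 4 holidays fall on weekdays, so subtract 4.
Business days: 364 − 4 = 360.

360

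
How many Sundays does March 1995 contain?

4

1995-03-01 is a Wednesday.
From 1995-03-01 to 1995-03-31 is 31 days inclusive.
31 = 7 × 4 + 3, so there are 4 full weeks plus 3 extra days.
Each full week contributes one Sunday: 4 so far.
The 3 extra days are Wed, Thu, Fri — none qualify.
Total: 4 + 0 = 4.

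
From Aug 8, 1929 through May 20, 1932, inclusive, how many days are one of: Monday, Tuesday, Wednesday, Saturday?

Aug 8, 1929 is a Thursday.
From Aug 8, 1929 to May 20, 1932 is 1017 days inclusive.
1017 = 7 × 145 + 2, so there are 145 full weeks plus 2 extra days.
Each full week contributes 4 days from the set (Mon, Tue, Wed, Sat): 145 × 4 = 580.
The 2 extra days are Thu, Fri — none qualify.
Total: 580 + 0 = 580.

580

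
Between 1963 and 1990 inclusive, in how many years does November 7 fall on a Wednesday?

4

Day of week of November 7 in each year:
1963: Thu, 1964: Sat, 1965: Sun, 1966: Mon, 1967: Tue, 1968: Thu, 1969: Fri, 1970: Sat, 1971: Sun, 1972: Tue, 1973: Wed ✓, 1974: Thu, 1975: Fri, 1976: Sun, 1977: Mon, 1978: Tue, 1979: Wed ✓, 1980: Fri, 1981: Sat, 1982: Sun, 1983: Mon, 1984: Wed ✓, 1985: Thu, 1986: Fri, 1987: Sat, 1988: Mon, 1989: Tue, 1990: Wed ✓
Wednesdays: 1973, 1979, 1984, 1990.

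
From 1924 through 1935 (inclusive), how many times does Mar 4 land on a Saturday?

Day of week of March 4 in each year:
1924: Tue, 1925: Wed, 1926: Thu, 1927: Fri, 1928: Sun, 1929: Mon, 1930: Tue, 1931: Wed, 1932: Fri, 1933: Sat ✓, 1934: Sun, 1935: Mon
Saturdays: 1933.

1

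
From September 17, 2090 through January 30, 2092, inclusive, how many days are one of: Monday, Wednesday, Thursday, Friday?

September 17, 2090 is a Sunday.
From September 17, 2090 to January 30, 2092 is 501 days inclusive.
501 = 7 × 71 + 4, so there are 71 full weeks plus 4 extra days.
Each full week contributes 4 days from the set (Mon, Wed, Thu, Fri): 71 × 4 = 284.
The 4 extra days are Sunday, Monday, Tuesday, Wednesday — 2 of them qualify.
Total: 284 + 2 = 286.

286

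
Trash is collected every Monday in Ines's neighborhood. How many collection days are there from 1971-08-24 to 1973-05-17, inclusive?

90

1971-08-24 is a Tuesday.
That's 633 days from start to end, counting both.
633 = 7 × 90 + 3, so there are 90 full weeks plus 3 extra days.
Each full week contributes one Monday: 90 so far.
The 3 extra days are Tue, Wed, Thu — none qualify.
Total: 90 + 0 = 90.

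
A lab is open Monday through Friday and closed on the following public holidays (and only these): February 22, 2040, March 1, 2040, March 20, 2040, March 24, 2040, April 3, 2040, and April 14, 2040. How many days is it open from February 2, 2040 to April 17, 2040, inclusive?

50

February 2, 2040 is a Thursday.
The range spans 76 days (inclusive of both endpoints).
76 = 7 × 10 + 6, so there are 10 full weeks plus 6 extra days.
Each full week contributes 5 weekdays (Mon–Fri): 10 × 5 = 50.
The 6 extra days are Thursday, Friday, Saturday, Sunday, Monday, Tuesday — 4 of them qualify.
Total: 50 + 4 = 54.
Holidays: February 22, 2040 (Wed); March 1, 2040 (Thu); March 20, 2040 (Tue); March 24, 2040 (Sat); April 3, 2040 (Tue); April 14, 2040 (Sat).
4 of the 6 holidays fall on weekdays; the rest are weekends and were already excluded.
Business days: 54 − 4 = 50.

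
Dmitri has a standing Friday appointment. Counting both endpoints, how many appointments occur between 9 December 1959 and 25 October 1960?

46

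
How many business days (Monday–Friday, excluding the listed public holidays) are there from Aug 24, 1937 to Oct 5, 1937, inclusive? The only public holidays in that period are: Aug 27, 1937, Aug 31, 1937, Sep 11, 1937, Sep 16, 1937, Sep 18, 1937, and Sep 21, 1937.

27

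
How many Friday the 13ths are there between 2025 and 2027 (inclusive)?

Friday-the-13ths by year:
2025: Jun
2026: Feb, Mar, Nov
2027: Aug

5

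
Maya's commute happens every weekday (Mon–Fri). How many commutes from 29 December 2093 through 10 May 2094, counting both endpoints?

29 December 2093 is a Tuesday.
The range spans 133 days (inclusive of both endpoints).
133 = 7 × 19, so the span is exactly 19 full weeks.
Each full week contributes 5 weekdays (Mon–Fri): 19 × 5 = 95.

95 weekdays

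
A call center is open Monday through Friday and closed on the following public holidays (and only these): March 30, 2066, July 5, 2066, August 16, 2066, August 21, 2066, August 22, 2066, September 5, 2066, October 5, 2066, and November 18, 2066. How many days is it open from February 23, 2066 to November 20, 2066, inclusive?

February 23, 2066 is a Tuesday.
The range spans 271 days (inclusive of both endpoints).
271 = 7 × 38 + 5, so there are 38 full weeks plus 5 extra days.
Each full week contributes 5 weekdays (Mon–Fri): 38 × 5 = 190.
The 5 extra days are Tue, Wed, Thu, Fri, Sat — 4 of them qualify.
Total: 190 + 4 = 194.
Holidays: March 30, 2066 (Tue); July 5, 2066 (Mon); August 16, 2066 (Mon); August 21, 2066 (Sat); August 22, 2066 (Sun); September 5, 2066 (Sun); October 5, 2066 (Tue); November 18, 2066 (Thu).
5 of the 8 holidays fall on weekdays; the rest are weekends and were already excluded.
Business days: 194 − 5 = 189.

189 working days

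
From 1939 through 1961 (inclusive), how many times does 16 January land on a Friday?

Day of week of January 16 in each year:
1939: Mon, 1940: Tue, 1941: Thu, 1942: Fri ✓, 1943: Sat, 1944: Sun, 1945: Tue, 1946: Wed, 1947: Thu, 1948: Fri ✓, 1949: Sun, 1950: Mon, 1951: Tue, 1952: Wed, 1953: Fri ✓, 1954: Sat, 1955: Sun, 1956: Mon, 1957: Wed, 1958: Thu, 1959: Fri ✓, 1960: Sat, 1961: Mon
Fridays: 1942, 1948, 1953, 1959.

4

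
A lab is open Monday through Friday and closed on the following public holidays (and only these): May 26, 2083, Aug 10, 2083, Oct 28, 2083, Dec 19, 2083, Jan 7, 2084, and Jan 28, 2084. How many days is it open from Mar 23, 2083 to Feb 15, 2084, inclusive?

231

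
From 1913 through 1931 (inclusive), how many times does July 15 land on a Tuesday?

4

Day of week of July 15 in each year:
1913: Tue ✓, 1914: Wed, 1915: Thu, 1916: Sat, 1917: Sun, 1918: Mon, 1919: Tue ✓, 1920: Thu, 1921: Fri, 1922: Sat, 1923: Sun, 1924: Tue ✓, 1925: Wed, 1926: Thu, 1927: Fri, 1928: Sun, 1929: Mon, 1930: Tue ✓, 1931: Wed
Tuesdays: 1913, 1919, 1924, 1930.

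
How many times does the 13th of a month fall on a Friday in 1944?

The 13th falls on a Friday when the month's 13th has weekday Fri.
Jan 13 is Thu; Feb 13 is Sun; Mar 13 is Mon; Apr 13 is Thu; May 13 is Sat; Jun 13 is Tue; Jul 13 is Thu; Aug 13 is Sun; Sep 13 is Wed; Oct 13 is Fri ✓; Nov 13 is Mon; Dec 13 is Wed.
Friday the 13ths: Oct.

1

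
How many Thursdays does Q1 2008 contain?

1 January 2008 is a Tuesday.
The range spans 91 days (inclusive of both endpoints).
91 = 7 × 13, so the span is exactly 13 full weeks.
Each full week contributes one Thursday: 13 so far.
Total: 13.

13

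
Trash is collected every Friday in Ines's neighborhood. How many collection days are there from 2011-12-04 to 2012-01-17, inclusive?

6 Fridays

2011-12-04 is a Sunday.
The range spans 45 days (inclusive of both endpoints).
45 = 7 × 6 + 3, so there are 6 full weeks plus 3 extra days.
Each full week contributes one Friday: 6 so far.
The 3 extra days are Sunday, Monday, Tuesday — none qualify.
Total: 6 + 0 = 6.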